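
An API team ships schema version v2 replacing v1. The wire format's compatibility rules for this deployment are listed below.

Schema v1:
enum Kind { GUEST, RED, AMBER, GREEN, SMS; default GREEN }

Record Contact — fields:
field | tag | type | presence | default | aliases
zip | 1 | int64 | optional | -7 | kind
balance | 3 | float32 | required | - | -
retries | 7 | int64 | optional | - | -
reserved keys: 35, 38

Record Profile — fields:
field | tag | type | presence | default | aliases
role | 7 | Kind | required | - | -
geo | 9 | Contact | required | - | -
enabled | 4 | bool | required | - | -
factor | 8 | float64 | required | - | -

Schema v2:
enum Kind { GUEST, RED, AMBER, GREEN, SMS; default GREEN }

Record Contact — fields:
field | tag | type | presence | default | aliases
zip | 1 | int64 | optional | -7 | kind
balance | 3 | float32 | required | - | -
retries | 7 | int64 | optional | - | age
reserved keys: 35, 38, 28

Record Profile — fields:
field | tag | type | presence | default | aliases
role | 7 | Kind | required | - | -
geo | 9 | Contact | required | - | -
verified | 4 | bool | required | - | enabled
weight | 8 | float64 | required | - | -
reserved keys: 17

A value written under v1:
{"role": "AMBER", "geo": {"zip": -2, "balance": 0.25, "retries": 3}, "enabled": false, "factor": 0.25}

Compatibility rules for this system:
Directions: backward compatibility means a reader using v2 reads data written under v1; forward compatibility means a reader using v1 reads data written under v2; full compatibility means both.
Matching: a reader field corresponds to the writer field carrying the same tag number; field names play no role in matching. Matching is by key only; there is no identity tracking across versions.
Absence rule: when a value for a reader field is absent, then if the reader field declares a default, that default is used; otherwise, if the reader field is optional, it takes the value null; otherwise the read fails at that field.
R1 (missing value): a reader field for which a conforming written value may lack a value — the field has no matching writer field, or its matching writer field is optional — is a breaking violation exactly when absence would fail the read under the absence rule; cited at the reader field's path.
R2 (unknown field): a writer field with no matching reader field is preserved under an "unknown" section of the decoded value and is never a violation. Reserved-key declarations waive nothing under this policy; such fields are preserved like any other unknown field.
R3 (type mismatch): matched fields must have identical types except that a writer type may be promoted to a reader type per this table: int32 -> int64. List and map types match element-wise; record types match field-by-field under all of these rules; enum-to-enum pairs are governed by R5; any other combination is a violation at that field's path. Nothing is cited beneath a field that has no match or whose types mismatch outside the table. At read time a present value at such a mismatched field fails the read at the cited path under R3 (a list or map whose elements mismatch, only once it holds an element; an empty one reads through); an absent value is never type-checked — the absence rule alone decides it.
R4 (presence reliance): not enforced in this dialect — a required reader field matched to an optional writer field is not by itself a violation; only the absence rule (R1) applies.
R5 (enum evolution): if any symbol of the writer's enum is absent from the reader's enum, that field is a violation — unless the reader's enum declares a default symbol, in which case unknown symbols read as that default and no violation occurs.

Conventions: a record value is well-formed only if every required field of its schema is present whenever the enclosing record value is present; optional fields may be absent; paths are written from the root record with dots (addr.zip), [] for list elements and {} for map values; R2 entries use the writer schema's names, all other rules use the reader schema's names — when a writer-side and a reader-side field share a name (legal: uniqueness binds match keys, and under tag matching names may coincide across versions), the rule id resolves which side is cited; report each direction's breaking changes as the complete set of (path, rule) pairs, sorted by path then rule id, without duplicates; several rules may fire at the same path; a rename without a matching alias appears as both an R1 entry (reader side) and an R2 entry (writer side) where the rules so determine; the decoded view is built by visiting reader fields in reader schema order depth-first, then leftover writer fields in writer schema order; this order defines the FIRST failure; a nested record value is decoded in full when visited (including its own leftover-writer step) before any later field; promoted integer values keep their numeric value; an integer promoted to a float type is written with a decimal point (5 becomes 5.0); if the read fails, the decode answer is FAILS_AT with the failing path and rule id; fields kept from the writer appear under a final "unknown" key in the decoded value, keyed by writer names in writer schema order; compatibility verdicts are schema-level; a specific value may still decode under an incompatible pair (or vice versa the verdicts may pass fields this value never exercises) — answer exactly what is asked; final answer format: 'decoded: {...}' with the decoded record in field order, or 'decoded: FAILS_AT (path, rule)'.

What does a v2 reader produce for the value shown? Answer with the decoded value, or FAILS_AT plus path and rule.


decoded: {"role": "AMBER", "geo": {"zip": -2, "balance": 0.25, "retries": 3}, "verified": false, "weight": 0.25}

in Profile below, arrows point writer -> reader
migrating the Profile value to v2:
  role := "AMBER"
  geo.zip := -2
  geo.balance := 0.25
  geo.retries := 3
  verified := false (from writer enabled)
  weight := 0.25 (from writer factor)
  => decoded: {"role": "AMBER", "geo": {"zip": -2, "balance": 0.25, "retries": 3}, "verified": false, "weight": 0.25}


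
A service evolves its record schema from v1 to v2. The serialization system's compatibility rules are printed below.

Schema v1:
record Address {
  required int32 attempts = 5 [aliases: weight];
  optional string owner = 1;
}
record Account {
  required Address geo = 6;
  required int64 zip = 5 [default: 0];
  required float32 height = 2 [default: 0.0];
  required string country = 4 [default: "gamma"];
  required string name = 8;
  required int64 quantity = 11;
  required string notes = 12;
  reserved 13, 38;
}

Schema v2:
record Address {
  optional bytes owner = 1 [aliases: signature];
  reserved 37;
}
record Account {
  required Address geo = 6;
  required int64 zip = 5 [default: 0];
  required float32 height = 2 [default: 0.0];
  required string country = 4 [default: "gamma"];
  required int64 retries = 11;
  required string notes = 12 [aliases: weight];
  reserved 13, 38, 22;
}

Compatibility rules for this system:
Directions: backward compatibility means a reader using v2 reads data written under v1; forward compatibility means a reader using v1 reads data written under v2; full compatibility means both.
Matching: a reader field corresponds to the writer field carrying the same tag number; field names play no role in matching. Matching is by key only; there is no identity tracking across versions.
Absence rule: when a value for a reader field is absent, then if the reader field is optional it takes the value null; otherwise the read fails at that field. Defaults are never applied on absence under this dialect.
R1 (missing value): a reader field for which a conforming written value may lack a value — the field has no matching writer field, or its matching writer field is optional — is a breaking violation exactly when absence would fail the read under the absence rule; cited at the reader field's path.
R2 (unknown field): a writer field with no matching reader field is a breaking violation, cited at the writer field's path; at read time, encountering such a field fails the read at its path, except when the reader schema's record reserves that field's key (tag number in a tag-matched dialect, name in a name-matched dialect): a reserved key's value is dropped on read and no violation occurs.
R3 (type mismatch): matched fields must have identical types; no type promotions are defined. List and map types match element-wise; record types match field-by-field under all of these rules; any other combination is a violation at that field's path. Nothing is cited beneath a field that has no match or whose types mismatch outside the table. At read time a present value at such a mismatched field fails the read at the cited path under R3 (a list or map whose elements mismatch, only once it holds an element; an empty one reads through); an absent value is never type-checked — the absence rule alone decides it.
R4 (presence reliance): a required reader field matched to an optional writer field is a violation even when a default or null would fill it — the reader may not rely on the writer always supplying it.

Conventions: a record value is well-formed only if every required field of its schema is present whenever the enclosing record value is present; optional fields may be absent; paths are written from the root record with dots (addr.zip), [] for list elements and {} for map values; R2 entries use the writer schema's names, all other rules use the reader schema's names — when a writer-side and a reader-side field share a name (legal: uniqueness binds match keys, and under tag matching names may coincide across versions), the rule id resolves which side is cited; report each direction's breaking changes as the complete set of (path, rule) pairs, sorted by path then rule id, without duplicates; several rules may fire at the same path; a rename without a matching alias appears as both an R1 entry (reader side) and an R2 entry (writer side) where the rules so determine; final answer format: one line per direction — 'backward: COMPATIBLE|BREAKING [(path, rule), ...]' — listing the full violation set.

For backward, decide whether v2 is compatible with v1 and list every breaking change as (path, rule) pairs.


backward: BREAKING [(geo.attempts, R2), (geo.owner, R3), (name, R2)]

each type pair in Account: writer, then reader
checking backward for Account: reader v2 against writer v1:
  geo <- geo (Address -> Address, writer required)
  zip <- zip (int64 -> int64, writer required)
  height <- height (float32 -> float32, writer required)
  country <- country (string -> string, writer required)
  retries <- quantity (int64 -> int64, writer required)
  notes <- notes (string -> string, writer required)
  writer name: unknown to reader
  geo.owner <- geo.owner (string -> bytes, writer optional)
  writer geo.attempts: unknown to reader
  R2 fires at geo.attempts
  R3 fires at geo.owner
  R2 fires at name
  => 3 violation(s): backward is BREAKING for Account
checking off the Account differences that do not matter here:
  renamed field quantity to retries in record Account -> fires no rule on Account, leaving the asked answer as it is


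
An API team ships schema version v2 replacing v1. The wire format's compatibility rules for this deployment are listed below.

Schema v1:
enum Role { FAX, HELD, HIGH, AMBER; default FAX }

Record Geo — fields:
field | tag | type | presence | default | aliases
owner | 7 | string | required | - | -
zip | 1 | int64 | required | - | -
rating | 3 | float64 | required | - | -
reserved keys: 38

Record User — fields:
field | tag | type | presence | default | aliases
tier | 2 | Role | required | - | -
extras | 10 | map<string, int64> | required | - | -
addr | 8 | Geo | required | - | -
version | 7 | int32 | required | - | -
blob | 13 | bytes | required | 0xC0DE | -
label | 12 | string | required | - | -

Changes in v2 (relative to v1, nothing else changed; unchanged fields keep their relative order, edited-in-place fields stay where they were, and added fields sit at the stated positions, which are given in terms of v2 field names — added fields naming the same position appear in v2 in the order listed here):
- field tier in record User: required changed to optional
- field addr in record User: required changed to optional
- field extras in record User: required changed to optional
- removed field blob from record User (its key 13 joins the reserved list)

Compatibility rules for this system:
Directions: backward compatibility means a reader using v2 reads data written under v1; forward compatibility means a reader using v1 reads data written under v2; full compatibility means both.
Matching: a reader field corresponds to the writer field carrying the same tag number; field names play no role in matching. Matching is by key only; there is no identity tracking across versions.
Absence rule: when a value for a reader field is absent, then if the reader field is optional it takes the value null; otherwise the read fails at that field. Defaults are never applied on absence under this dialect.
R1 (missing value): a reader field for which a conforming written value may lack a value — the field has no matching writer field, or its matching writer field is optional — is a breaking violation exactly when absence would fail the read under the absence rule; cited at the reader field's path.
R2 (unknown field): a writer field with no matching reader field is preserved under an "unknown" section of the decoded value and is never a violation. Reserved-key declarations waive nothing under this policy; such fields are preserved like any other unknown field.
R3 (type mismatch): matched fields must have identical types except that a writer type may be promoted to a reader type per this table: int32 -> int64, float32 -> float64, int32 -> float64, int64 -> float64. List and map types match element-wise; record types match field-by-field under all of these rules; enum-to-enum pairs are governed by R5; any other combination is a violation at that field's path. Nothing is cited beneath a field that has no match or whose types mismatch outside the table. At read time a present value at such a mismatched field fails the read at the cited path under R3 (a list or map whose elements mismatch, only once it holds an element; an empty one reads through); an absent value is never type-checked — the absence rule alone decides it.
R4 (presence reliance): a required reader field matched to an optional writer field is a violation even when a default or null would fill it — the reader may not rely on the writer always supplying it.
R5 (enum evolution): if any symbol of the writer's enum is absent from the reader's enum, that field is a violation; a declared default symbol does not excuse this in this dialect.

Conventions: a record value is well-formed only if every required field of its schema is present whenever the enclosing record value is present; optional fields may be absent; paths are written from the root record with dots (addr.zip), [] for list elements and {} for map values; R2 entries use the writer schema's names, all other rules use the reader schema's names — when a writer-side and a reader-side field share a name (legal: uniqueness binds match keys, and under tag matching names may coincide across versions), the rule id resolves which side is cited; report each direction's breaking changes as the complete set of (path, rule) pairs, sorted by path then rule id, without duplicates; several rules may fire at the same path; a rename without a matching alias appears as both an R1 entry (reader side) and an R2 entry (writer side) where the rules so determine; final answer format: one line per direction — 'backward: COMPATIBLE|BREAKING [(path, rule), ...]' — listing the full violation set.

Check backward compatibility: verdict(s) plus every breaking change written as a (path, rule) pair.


backward: COMPATIBLE []

arrows below run writer -> reader for User
backward analysis of User with v2 as reader and v1 as writer:
  tier: paired with writer tier (Role -> Role; writer required)
  extras: paired with writer extras (map<string, int64> -> map<string, int64>; writer required)
  addr: paired with writer addr (Geo -> Geo; writer required)
  version: paired with writer version (int32 -> int32; writer required)
  label: paired with writer label (string -> string; writer required)
  blob (writer side), unknown to reader
  addr.owner: paired with writer addr.owner (string -> string; writer required)
  addr.zip: paired with writer addr.zip (int64 -> int64; writer required)
  addr.rating: paired with writer addr.rating (float64 -> float64; writer required)
  => backward verdict for User: COMPATIBLE, no violations
remaining User differences; none change what is asked:
  field tier in record User: required changed to optional -> fires only in the forward direction of User, which is not asked here
  field addr in record User: required changed to optional -> fires only in the forward direction of User, which is not asked here
  field extras in record User: required changed to optional -> fires only in the forward direction of User, which is not asked here
  removed field blob from record User (its key 13 joins the reserved list) -> fires only in the forward direction of User, which is not asked here


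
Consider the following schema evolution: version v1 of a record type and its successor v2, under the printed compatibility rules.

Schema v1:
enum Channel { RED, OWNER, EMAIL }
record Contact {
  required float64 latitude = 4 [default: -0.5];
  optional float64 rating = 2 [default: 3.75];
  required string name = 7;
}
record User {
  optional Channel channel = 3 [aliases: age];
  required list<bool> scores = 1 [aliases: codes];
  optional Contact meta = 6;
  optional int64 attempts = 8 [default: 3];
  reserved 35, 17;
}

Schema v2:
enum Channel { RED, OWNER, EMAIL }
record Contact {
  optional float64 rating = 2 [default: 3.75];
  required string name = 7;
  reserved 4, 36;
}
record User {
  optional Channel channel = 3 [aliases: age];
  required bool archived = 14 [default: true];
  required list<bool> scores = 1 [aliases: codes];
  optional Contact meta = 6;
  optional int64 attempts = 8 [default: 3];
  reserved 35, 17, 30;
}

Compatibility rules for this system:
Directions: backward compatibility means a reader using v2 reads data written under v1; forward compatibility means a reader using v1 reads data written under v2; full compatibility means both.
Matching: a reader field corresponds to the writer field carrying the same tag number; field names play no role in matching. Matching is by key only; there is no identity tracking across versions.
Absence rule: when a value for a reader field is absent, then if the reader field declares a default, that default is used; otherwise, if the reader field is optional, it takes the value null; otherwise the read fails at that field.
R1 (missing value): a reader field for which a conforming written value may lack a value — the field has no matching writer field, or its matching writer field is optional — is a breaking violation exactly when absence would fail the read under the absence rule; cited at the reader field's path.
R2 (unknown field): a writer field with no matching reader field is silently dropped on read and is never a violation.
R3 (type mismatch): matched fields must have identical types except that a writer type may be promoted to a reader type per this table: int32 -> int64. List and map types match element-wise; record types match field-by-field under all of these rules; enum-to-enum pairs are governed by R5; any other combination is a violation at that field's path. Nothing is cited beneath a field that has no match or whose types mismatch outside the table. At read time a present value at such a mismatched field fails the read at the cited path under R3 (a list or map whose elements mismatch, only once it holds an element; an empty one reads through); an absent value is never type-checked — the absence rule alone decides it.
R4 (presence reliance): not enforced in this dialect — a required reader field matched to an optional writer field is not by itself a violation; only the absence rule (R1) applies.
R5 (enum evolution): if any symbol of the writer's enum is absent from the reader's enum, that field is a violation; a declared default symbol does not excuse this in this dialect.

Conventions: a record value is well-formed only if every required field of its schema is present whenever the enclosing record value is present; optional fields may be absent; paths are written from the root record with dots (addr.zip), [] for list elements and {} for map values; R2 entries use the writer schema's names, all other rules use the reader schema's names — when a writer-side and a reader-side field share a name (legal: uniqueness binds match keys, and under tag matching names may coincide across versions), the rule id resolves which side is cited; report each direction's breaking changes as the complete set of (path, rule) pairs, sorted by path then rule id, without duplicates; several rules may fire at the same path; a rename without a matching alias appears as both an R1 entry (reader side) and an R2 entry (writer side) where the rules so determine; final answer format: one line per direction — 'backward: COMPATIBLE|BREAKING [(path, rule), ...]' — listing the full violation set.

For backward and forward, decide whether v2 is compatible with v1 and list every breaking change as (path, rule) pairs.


in User below, arrows point writer -> reader
backward pass over User, reader schema v2, writer schema v1:
  channel: paired with writer channel (Channel -> Channel; writer optional)
  archived: no writer-side match
  scores: paired with writer scores (list<bool> -> list<bool>; writer required)
  meta: paired with writer meta (Contact -> Contact; writer optional)
  attempts: paired with writer attempts (int64 -> int64; writer optional)
  meta.rating: paired with writer meta.rating (float64 -> float64; writer optional)
  meta.name: paired with writer meta.name (string -> string; writer required)
  writer field meta.latitude has no reader counterpart
  => backward: COMPATIBLE
forward pass over User, reader schema v1, writer schema v2:
  channel: paired with writer channel (Channel -> Channel; writer optional)
  scores: paired with writer scores (list<bool> -> list<bool>; writer required)
  meta: paired with writer meta (Contact -> Contact; writer optional)
  attempts: paired with writer attempts (int64 -> int64; writer optional)
  writer field archived has no reader counterpart
  meta.latitude: no writer-side match
  meta.rating: paired with writer meta.rating (float64 -> float64; writer optional)
  meta.name: paired with writer meta.name (string -> string; writer required)
  => forward: COMPATIBLE

backward: COMPATIBLE []; forward: COMPATIBLE []


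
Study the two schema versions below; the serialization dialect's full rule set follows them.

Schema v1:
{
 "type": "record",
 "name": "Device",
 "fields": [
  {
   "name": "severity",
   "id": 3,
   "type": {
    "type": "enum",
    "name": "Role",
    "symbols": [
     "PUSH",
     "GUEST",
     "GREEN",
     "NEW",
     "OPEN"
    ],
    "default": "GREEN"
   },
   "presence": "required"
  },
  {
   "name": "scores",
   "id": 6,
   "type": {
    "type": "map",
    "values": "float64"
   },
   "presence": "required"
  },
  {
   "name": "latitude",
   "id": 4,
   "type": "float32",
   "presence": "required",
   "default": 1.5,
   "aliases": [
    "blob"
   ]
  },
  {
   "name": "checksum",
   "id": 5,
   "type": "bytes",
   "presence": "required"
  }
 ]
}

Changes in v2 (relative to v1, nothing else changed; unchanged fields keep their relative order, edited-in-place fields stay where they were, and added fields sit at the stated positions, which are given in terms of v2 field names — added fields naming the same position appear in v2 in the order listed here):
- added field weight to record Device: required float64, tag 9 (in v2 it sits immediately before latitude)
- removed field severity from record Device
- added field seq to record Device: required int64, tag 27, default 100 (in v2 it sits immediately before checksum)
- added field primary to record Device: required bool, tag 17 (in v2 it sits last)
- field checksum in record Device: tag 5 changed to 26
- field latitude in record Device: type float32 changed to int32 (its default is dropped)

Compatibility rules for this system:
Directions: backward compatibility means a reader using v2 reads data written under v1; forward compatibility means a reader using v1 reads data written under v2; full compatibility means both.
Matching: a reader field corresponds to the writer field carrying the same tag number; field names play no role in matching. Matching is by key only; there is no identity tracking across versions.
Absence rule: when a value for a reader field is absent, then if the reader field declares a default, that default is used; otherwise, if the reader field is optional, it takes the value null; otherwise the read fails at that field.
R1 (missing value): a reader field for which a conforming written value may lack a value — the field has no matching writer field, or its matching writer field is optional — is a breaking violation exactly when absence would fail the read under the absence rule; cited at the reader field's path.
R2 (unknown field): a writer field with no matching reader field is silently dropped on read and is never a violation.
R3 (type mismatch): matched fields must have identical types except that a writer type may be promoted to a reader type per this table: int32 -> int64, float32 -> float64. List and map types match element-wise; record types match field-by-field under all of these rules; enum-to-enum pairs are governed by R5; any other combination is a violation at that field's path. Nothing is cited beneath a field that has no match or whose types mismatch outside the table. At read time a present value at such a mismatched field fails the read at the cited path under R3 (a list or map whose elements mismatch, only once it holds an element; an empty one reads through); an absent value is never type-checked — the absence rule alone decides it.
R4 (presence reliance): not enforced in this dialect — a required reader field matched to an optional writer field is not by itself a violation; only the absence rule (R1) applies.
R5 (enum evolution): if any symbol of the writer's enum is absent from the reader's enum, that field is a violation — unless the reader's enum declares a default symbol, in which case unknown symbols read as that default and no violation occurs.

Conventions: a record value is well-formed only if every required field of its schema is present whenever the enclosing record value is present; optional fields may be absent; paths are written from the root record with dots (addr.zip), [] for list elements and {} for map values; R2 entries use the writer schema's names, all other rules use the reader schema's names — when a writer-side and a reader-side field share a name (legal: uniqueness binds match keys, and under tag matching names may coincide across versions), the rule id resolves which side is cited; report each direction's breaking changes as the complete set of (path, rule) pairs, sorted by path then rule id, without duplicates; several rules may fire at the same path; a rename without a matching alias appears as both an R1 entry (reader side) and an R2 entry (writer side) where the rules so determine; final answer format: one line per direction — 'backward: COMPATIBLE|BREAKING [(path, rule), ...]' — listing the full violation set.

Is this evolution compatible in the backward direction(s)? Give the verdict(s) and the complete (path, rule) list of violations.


each type pair in Device: writer, then reader
backward analysis of Device with v2 as reader and v1 as writer:
  scores: paired with writer scores (map<string, float64> -> map<string, float64>; writer required)
  weight: no writer-side match
  latitude: paired with writer latitude (float32 -> int32; writer required)
  seq: no writer-side match
  checksum: no writer-side match
  primary: no writer-side match
  writer severity: unknown to reader
  writer checksum: unknown to reader
  rule R1 violated at checksum
  rule R3 violated at latitude
  rule R1 violated at primary
  rule R1 violated at weight
  => backward: BREAKING (4)
ruling out the remaining Device differences:
  removed field severity from record Device -> its effect on Device is confined to the forward direction, not asked
  added field seq to record Device: required int64, tag 27, default 100 (in v2 it sits immediately before checksum) -> fires no rule on Device, leaving the asked answer as it is

backward: BREAKING [(checksum, R1), (latitude, R3), (primary, R1), (weight, R1)]


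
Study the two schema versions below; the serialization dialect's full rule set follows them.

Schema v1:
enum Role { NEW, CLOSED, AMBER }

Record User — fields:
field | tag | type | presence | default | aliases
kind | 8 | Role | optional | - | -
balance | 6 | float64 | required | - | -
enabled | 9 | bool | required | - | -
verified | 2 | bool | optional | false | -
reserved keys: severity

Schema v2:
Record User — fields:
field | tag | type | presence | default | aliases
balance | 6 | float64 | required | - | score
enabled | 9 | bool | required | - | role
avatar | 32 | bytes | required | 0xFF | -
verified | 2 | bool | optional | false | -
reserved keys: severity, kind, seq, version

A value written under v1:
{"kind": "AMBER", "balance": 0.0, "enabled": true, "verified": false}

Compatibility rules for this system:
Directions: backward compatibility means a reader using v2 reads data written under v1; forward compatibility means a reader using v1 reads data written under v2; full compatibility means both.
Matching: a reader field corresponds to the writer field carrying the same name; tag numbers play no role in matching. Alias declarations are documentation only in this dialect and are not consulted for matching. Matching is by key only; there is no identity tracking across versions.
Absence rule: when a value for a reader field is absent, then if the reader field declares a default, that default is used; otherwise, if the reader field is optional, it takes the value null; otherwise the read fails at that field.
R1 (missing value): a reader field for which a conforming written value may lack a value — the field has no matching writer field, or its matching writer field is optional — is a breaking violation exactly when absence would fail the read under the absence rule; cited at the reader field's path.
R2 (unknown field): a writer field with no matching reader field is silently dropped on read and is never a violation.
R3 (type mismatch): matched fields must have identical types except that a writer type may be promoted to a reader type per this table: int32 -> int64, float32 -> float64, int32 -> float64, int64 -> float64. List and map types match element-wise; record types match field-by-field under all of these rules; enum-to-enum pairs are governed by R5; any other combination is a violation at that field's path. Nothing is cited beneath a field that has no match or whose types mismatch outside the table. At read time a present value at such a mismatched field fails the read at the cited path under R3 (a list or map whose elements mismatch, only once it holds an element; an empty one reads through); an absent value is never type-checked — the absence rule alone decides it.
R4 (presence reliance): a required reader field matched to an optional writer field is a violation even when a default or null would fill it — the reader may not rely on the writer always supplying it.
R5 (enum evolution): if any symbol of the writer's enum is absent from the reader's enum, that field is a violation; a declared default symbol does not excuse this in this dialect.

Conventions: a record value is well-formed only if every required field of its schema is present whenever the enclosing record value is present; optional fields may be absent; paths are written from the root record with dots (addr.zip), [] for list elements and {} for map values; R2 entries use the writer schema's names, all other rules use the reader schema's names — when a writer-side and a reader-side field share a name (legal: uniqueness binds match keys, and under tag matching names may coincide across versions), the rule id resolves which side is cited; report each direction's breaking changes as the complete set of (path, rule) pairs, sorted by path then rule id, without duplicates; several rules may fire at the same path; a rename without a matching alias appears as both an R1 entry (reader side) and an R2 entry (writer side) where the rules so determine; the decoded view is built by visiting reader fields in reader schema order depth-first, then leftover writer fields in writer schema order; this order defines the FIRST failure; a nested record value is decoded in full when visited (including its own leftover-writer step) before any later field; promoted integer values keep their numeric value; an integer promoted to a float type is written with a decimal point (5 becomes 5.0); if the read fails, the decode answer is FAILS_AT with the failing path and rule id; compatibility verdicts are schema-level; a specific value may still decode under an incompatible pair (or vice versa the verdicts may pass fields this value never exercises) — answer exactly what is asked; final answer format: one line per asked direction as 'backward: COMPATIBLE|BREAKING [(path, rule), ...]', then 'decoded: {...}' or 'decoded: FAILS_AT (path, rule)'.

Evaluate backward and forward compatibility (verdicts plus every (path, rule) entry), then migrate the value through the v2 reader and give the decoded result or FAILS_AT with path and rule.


in User below, arrows point writer -> reader
checking backward for User: reader v2 against writer v1:
  balance: float64 -> float64, writer required; from balance
  enabled: bool -> bool, writer required; from enabled
  avatar: no writer match
  verified: bool -> bool, writer optional; from verified
  leftover writer field: kind
  => no violations; backward on User: COMPATIBLE
checking forward for User: reader v1 against writer v2:
  kind: no writer match
  balance: float64 -> float64, writer required; from balance
  enabled: bool -> bool, writer required; from enabled
  verified: bool -> bool, writer optional; from verified
  leftover writer field: avatar
  => no violations; forward on User: COMPATIBLE
decoding the User value with the v2 reader:
  balance := 0.0
  enabled := true
  avatar := 0xFF (absent -> default)
  verified := false
  writer kind: unknown -> dropped
  => decoded: {"balance": 0.0, "enabled": true, "avatar": 0xFF, "verified": false}

backward: COMPATIBLE []; forward: COMPATIBLE []; decoded: {"balance": 0.0, "enabled": true, "avatar": 0xFF, "verified": false}


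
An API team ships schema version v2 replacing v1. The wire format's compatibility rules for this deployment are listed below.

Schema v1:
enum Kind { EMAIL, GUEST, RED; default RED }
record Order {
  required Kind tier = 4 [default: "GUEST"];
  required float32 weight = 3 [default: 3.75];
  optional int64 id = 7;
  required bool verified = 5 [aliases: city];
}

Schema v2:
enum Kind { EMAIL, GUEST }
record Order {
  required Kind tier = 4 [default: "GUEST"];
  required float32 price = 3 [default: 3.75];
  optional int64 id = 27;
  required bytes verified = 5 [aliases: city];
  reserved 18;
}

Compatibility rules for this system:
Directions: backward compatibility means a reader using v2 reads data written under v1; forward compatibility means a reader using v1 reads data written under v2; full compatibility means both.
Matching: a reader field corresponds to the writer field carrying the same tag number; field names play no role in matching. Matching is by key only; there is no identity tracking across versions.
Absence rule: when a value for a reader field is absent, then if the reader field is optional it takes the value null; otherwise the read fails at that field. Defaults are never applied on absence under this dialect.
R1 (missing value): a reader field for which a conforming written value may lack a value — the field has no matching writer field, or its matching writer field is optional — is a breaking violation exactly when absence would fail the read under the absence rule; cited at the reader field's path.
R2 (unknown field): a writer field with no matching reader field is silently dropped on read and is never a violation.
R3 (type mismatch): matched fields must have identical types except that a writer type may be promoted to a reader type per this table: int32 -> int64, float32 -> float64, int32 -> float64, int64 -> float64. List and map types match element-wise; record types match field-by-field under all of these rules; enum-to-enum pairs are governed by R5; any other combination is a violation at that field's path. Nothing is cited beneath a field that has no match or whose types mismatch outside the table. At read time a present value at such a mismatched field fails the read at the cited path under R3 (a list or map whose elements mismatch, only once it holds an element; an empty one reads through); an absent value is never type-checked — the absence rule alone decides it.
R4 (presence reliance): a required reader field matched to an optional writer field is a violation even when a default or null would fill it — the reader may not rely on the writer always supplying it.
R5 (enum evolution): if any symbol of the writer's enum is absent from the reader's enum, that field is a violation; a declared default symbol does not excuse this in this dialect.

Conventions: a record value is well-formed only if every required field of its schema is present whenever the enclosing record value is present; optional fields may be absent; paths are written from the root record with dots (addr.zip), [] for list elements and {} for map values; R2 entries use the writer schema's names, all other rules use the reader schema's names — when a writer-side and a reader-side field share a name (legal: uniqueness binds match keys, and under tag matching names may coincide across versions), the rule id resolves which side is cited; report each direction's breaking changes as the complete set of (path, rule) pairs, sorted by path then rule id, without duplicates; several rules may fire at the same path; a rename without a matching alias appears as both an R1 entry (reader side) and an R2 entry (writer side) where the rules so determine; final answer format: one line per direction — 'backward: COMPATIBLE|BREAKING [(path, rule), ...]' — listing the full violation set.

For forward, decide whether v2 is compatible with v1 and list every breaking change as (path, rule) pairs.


forward: BREAKING [(verified, R3)]

arrows below run writer -> reader for Order
forward for Order (reader v1, writer v2):
  tier: paired with writer tier (Kind -> Kind; writer required)
  weight: paired with writer price (float32 -> float32; writer required)
  id has no writer counterpart
  verified: paired with writer verified (bytes -> bool; writer required)
  id (writer side), unknown to reader
  violation R3 at verified
  => 1 violation(s): forward is BREAKING for Order
the other Order changes do not affect what is asked:
  enum Kind (field tier in record Order): symbol RED removed (it was the default; the default is cleared) -> affects backward compatibility only, which is not asked
  renamed field weight to price in record Order -> fires no rule on Order, leaving the asked answer as it is
  field id in record Order: tag 7 changed to 27 -> fires no rule on Order, leaving the asked answer as it is


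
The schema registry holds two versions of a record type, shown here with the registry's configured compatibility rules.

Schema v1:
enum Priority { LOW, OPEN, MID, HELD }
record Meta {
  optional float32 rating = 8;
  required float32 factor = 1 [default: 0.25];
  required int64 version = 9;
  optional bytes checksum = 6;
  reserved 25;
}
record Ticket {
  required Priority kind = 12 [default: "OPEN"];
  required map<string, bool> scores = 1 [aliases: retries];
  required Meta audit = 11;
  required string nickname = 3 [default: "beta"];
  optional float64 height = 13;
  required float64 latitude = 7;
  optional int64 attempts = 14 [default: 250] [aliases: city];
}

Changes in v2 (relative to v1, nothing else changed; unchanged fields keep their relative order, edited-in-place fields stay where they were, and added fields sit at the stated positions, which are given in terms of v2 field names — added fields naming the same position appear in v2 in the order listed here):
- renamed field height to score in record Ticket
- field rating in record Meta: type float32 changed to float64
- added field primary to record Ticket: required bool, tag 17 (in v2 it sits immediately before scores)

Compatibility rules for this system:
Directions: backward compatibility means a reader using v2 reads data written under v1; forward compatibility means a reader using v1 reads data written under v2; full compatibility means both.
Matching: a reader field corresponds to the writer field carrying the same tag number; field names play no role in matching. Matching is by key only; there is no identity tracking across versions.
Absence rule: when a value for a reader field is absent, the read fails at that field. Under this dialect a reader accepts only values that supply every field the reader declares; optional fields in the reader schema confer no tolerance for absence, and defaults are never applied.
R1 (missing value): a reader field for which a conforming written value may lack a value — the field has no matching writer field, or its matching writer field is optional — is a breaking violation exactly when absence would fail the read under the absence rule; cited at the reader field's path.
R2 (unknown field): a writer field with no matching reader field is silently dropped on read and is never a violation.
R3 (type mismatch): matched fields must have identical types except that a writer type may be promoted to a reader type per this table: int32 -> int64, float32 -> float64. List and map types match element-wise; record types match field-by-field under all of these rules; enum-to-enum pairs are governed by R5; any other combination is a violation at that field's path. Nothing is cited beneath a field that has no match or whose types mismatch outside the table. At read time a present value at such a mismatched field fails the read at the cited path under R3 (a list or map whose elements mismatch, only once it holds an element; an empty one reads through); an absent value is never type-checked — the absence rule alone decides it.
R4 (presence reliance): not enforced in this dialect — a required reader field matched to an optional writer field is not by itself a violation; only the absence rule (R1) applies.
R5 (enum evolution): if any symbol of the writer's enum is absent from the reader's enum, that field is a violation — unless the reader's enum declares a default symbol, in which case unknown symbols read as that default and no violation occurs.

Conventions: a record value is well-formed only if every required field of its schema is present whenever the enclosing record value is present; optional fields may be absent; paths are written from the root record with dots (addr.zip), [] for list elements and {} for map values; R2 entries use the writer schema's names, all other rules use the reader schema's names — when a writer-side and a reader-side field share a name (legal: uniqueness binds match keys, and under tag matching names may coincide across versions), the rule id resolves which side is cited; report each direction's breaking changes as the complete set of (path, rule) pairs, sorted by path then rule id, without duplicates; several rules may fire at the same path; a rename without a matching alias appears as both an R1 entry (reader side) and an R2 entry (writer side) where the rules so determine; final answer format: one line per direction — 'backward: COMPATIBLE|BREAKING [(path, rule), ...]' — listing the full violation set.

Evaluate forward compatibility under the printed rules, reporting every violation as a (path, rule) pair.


forward: BREAKING [(attempts, R1), (audit.checksum, R1), (audit.rating, R1), (audit.rating, R3), (height, R1)]

arrows below run writer -> reader for Ticket
forward for Ticket (reader v1, writer v2):
  kind: Priority -> Priority, writer required; from kind
  scores: map<string, bool> -> map<string, bool>, writer required; from scores
  audit: Meta -> Meta, writer required; from audit
  nickname: string -> string, writer required; from nickname
  height: float64 -> float64, writer optional; from score
  latitude: float64 -> float64, writer required; from latitude
  attempts: int64 -> int64, writer optional; from attempts
  leftover writer field: primary
  audit.rating: float64 -> float32, writer optional; from audit.rating
  audit.factor: float32 -> float32, writer required; from audit.factor
  audit.version: int64 -> int64, writer required; from audit.version
  audit.checksum: bytes -> bytes, writer optional; from audit.checksum
  violation R1 at attempts
  violation R1 at audit.checksum
  violation R1 at audit.rating
  violation R3 at audit.rating
  violation R1 at height
  => 5 violation(s): forward is BREAKING for Ticket
remaining Ticket differences; none change what is asked:
  renamed field height to score in record Ticket -> affects backward compatibility only, which is not asked
  added field primary to record Ticket: required bool, tag 17 (in v2 it sits immediately before scores) -> affects backward compatibility only, which is not asked
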